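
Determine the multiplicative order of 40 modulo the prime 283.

The order of 40 must divide p − 1 = 282 = 2 · 3 · 47.
Divisors: 1, 2, 3, 6, 47, 94, 141, 282.
Check each in increasing order: 40^1 ≡ 40;  40^2 ≡ 185;  40^3 ≡ 42;  40^6 ≡ 66;  40^47 ≡ 238;  40^94 ≡ 44;  40^141 ≡ 1.
Smallest exponent giving 1 is 141.

141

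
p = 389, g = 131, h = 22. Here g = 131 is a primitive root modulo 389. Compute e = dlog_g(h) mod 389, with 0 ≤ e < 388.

171

Baby-step giant-step with m = ceil(sqrt(388)) = 20.
Baby table (131^j mod 389 for j=0..19):
  0:1  1:131  2:45  3:60  4:80  5:366  6:99  7:132
  8:176  9:105  10:140  11:57  12:76  13:231  14:308  15:281
  16:245  17:197  18:133  19:307
Giant step factor: 131^(-20) ≡ 236 (mod 389).
Scan 22·236^i mod 389 for i = 0, 1, …:
  i=0: 22   i=1: 135   i=2: 351   i=3: 368
  i=4: 101   i=5: 107   i=6: 356   i=7: 381
  i=8: 57
Match at i=8, j=11: e = 8·20 + 11 = 171.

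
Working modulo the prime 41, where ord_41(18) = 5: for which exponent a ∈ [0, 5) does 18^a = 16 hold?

4

Successive powers of 18 modulo 41:
  18^0=1  18^1=18  18^2=37  18^3=10  18^4=16
So 18^4 ≡ 16 (mod 41), giving a = 4.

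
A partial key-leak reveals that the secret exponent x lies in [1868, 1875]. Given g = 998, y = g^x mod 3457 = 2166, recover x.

1870

Compute 998^1868 mod 3457 = 1841, then multiply by 998 repeatedly:
  998^1868=1841  998^1869=1651  998^1870=2166
Found 2166 at exponent 1870.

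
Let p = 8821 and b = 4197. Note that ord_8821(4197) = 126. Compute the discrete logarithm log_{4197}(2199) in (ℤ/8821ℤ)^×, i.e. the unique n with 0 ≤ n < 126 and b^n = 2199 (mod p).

20

Baby-step giant-step with m = ceil(sqrt(126)) = 12.
Baby table (4197^j mod 8821 for j=0..11):
  0:1  1:4197  2:8093  3:5471  4:724  5:4204  6:2188  7:375
  8:3737  9:451  10:5153  11:6870
Giant step factor: 4197^(-12) ≡ 3989 (mod 8821).
Scan 2199·3989^i mod 8821 for i = 0, 1, …:
  i=0: 2199   i=1: 3737
Match at i=1, j=8: n = 1·12 + 8 = 20.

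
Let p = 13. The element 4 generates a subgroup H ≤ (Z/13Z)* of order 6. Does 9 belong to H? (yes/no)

9 ∈ ⟨4⟩ iff 9^6 ≡ 1 (mod 13), since |⟨4⟩| = 6.
9^6 mod 13 = 1.
Since 1 = 1, 9 lies in the subgroup.

yes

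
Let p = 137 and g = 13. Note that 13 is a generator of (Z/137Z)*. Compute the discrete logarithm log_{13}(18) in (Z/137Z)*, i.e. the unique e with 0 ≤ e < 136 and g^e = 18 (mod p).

44

Baby-step giant-step with m = ceil(sqrt(136)) = 12.
Baby table (13^j mod 137 for j=0..11):
  0:1  1:13  2:32  3:5  4:65  5:23  6:25  7:51
  8:115  9:125  10:118  11:27
Giant step factor: 13^(-12) ≡ 121 (mod 137).
Scan 18·121^i mod 137 for i = 0, 1, …:
  i=0: 18   i=1: 123   i=2: 87   i=3: 115
Match at i=3, j=8: e = 3·12 + 8 = 44.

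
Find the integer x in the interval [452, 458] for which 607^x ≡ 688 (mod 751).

Compute 607^452 mod 751 = 574, then multiply by 607 repeatedly:
  607^452=574  607^453=705  607^454=616  607^455=665  607^456=368
  607^457=329  607^458=688
Found 688 at exponent 458.

458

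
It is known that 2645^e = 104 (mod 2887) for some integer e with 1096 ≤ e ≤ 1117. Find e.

Compute 2645^1096 mod 2887 = 841, then multiply by 2645 repeatedly:
  2645^1096=841  2645^1097=1455  2645^1098=104
Found 104 at exponent 1098.

1098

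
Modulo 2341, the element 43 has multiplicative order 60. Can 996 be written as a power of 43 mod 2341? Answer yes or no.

996 ∈ ⟨43⟩ iff 996^60 ≡ 1 (mod 2341), since |⟨43⟩| = 60.
996^60 mod 2341 = 1307.
Since 1307 ≠ 1, 996 does not lie in the subgroup.

no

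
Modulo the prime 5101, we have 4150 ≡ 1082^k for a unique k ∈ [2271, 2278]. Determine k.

Compute 1082^2271 mod 5101 = 4926, then multiply by 1082 repeatedly:
  1082^2271=4926  1082^2272=4488  1082^2273=4965  1082^2274=777  1082^2275=4150
Found 4150 at exponent 2275.

2275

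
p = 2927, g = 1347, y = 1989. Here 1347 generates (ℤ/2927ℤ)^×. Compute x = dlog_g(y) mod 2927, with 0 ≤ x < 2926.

Baby-step giant-step with m = ceil(sqrt(2926)) = 55.
Baby table (1347^j mod 2927 for j=0..54):
  0:1  1:1347  2:2596  3:1974  4:1262  5:2254  6:839  7:311
  8:356  9:2431  10:2171  11:264  12:1441  13:426  14:130  15:2417
  16:875  17:1971  18:148  19:320  20:771  21:2379  22:2375  23:2841
  24:1238  25:2123  26:2  27:2694  28:2265  29:1021  30:2524  31:1581
  32:1678  33:622  34:712  35:1935  36:1415  37:528  38:2882  39:852
  40:260  41:1907  42:1750  43:1015  44:296  45:640  46:1542  47:1831
  48:1823  49:2755  50:2476  51:1319  52:4  53:2461  54:1603
Giant step factor: 1347^(-55) ≡ 721 (mod 2927).
Scan 1989·721^i mod 2927 for i = 0, 1, …:
  i=0: 1989   i=1: 2766   i=2: 999   i=3: 237
  i=4: 1111   i=5: 1960   i=6: 2346   i=7: 2587
  i=8: 728   i=9: 955     …   i=18: 279
  i=19: 2123
Match at i=19, j=25: x = 19·55 + 25 = 1070.

1070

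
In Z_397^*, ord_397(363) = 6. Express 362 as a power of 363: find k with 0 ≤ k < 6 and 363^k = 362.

Successive powers of 363 modulo 397:
  363^0=1  363^1=363  363^2=362
So 363^2 ≡ 362 (mod 397), giving k = 2.

2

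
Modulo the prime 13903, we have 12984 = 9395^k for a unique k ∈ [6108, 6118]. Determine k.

6118

Compute 9395^6108 mod 13903 = 816, then multiply by 9395 repeatedly:
  9395^6108=816  9395^6109=5767  9395^6110=974  9395^6111=2556  9395^6112=3139
  9395^6113=2642  9395^6114=4735  9395^6115=9628  9395^6116=2142  9395^6117=6449
  9395^6118=12984
Found 12984 at exponent 6118.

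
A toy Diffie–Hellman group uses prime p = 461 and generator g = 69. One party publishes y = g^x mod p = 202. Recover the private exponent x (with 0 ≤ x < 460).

144

Baby-step giant-step with m = ceil(sqrt(460)) = 22.
Baby table (69^j mod 461 for j=0..21):
  0:1  1:69  2:151  3:277  4:212  5:337  6:203  7:177
  8:227  9:450  10:163  11:183  12:180  13:434  14:442  15:72
  16:358  17:269  18:121  19:51  20:292  21:325
Giant step factor: 69^(-22) ≡ 104 (mod 461).
Scan 202·104^i mod 461 for i = 0, 1, …:
  i=0: 202   i=1: 263   i=2: 153   i=3: 238
  i=4: 319   i=5: 445   i=6: 180
Match at i=6, j=12: x = 6·22 + 12 = 144.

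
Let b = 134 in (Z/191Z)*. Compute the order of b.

The order of 134 must divide p − 1 = 190 = 2 · 5 · 19.
Divisors: 1, 2, 5, 10, 19, 38, 95, 190.
Check each in increasing order: 134^1 ≡ 134;  134^2 ≡ 2;  134^5 ≡ 154;  134^10 ≡ 32;  134^19 ≡ 39;  134^38 ≡ 184;  134^95 ≡ 1.
Smallest exponent giving 1 is 95.

95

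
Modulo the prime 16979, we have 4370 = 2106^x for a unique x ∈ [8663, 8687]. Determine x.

8687

Compute 2106^8663 mod 16979 = 15937, then multiply by 2106 repeatedly:
  2106^8663=15937  2106^8664=12818  2106^8665=15077  2106^8666=1432  2106^8667=10509
  2106^8668=8317  2106^8669=10253  2106^8670=12509  2106^8671=9525  2106^8672=7451
  2106^8673=3210  2106^8674=2618  2106^8675=12312  2106^8676=2139  2106^8677=5299
  2106^8678=4491  2106^8679=743  2106^8680=2690  2106^8681=11133  2106^8682=15078
  2106^8683=3538  2106^8684=14226  2106^8685=9000  2106^8686=5436  2106^8687=4370
Found 4370 at exponent 8687.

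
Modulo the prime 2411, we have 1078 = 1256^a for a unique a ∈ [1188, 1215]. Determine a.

Compute 1256^1188 mod 2411 = 2292, then multiply by 1256 repeatedly:
  1256^1188=2292  1256^1189=18  1256^1190=909  1256^1191=1301  1256^1192=1809
  1256^1193=942  1256^1194=1762  1256^1195=2185  1256^1196=642  1256^1197=1078
Found 1078 at exponent 1197.

1197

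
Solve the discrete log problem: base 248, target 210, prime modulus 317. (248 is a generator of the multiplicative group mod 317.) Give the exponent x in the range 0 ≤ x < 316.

41

Baby-step giant-step with m = ceil(sqrt(316)) = 18.
Baby table (248^j mod 317 for j=0..17):
  0:1  1:248  2:6  3:220  4:36  5:52  6:216  7:312
  8:28  9:287  10:168  11:137  12:57  13:188  14:25  15:177
  16:150  17:111
Giant step factor: 248^(-18) ≡ 87 (mod 317).
Scan 210·87^i mod 317 for i = 0, 1, …:
  i=0: 210   i=1: 201   i=2: 52
Match at i=2, j=5: x = 2·18 + 5 = 41.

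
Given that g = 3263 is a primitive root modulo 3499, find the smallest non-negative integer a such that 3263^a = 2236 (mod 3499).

204

Baby-step giant-step with m = ceil(sqrt(3498)) = 60.
Baby table (3263^j mod 3499 for j=0..59):
  0:1  1:3263  2:3211  3:1487  4:2467  5:2121  6:3300  7:1477
  8:1328  9:1502  10:2426  11:1300  12:1112  13:3492  14:1652  15:2016
  16:88  17:226  18:2648  19:1393  20:158  21:1201  22:3482  23:513
  24:1397  25:2713  26:49  27:2432  28:3383  29:2883  30:1917  31:2458
  32:746  33:2393  34:2090  35:119  36:3407  37:718  38:2003  39:3156
  40:471  41:812  42:813  43:577  44:289  45:1776  46:744  47:2865
  48:2666  49:644  50:1972  51:3474  52:2401  53:202  54:1314  55:1307
  56:2959  57:1476  58:1564  59:1790
Giant step factor: 3263^(-60) ≡ 354 (mod 3499).
Scan 2236·354^i mod 3499 for i = 0, 1, …:
  i=0: 2236   i=1: 770   i=2: 3157   i=3: 1397
Match at i=3, j=24: a = 3·60 + 24 = 204.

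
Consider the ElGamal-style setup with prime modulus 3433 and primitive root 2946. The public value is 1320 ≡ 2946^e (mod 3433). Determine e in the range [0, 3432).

Baby-step giant-step with m = ceil(sqrt(3432)) = 59.
Baby table (2946^j mod 3433 for j=0..58):
  0:1  1:2946  2:292  3:1982  4:2872  5:2000  6:972  7:390
  8:2318  9:591  10:555  11:922  12:709  13:1450  14:1048  15:1141
  16:479  17:171  18:2548  19:1870  20:2488  21:193  22:2133  23:1428
  24:1463  25:1583  26:1504  27:2214  28:3177  29:1084  30:774  31:692
  32:2863  33:2950  34:1777  35:3150  36:501  37:3189  38:2106  39:845
  40:445  41:2997  42:2919  43:3142  44:964  45:853  46:3415  47:1900
  48:1610  49:2087  50:3232  51:1763  52:3102  53:3279  54:2905  55:3094
  56:309  57:569  58:970
Giant step factor: 2946^(-59) ≡ 3209 (mod 3433).
Scan 1320·3209^i mod 3433 for i = 0, 1, …:
  i=0: 1320   i=1: 2991   i=2: 2884   i=3: 2821
  i=4: 3201   i=5: 473   i=6: 471   i=7: 919
  i=8: 124   i=9: 3121     …   i=49: 2386
  i=50: 1084
Match at i=50, j=29: e = 50·59 + 29 = 2979.

2979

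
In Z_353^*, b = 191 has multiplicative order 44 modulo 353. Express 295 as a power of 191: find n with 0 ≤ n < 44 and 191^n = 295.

26

Successive powers of 191 modulo 353:
  191^0=1  191^1=191  191^2=122  191^3=4  191^4=58  191^5=135
  191^6=16  191^7=232  191^8=187  191^9=64  191^10=222  191^11=42
  191^12=256  191^13=182  191^14=168  191^15=318  191^16=22  191^17=319
  191^18=213  191^19=88  191^20=217  191^21=146  191^22=352  191^23=162
  191^24=231  191^25=349  191^26=295
So 191^26 ≡ 295 (mod 353), giving n = 26.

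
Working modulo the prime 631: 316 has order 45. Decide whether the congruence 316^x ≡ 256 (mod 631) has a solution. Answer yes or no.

256 ∈ ⟨316⟩ iff 256^45 ≡ 1 (mod 631), since |⟨316⟩| = 45.
256^45 mod 631 = 1.
Since 1 = 1, 256 lies in the subgroup.

yes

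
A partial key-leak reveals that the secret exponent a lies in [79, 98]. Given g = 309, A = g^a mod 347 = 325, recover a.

Compute 309^79 mod 347 = 7, then multiply by 309 repeatedly:
  309^79=7  309^80=81  309^81=45  309^82=25  309^83=91
  309^84=12  309^85=238  309^86=325
Found 325 at exponent 86.

86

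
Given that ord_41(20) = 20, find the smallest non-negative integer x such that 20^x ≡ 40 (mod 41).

Successive powers of 20 modulo 41:
  20^0=1  20^1=20  20^2=31  20^3=5  20^4=18  20^5=32
  20^6=25  20^7=8  20^8=37  20^9=2  20^10=40
So 20^10 ≡ 40 (mod 41), giving x = 10.

10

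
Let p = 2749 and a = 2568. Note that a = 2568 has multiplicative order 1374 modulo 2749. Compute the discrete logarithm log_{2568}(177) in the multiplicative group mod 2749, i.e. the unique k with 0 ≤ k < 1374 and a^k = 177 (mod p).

Baby-step giant-step with m = ceil(sqrt(1374)) = 38.
Baby table (2568^j mod 2749 for j=0..37):
  0:1  1:2568  2:2522  3:2601  4:2047  5:608  6:2661  7:2183
  8:733  9:2028  10:1298  11:1476  12:2246  13:326  14:1472  15:221
  16:1234  17:2064  18:280  19:1551  20:2416  21:2544  22:1368  23:2551
  24:101  25:962  26:1814  27:1546  28:572  29:930  30:2108  31:563
  32:2559  33:1402  34:1895  35:630  36:1428  37:2687
Giant step factor: 2568^(-38) ≡ 2080 (mod 2749).
Scan 177·2080^i mod 2749 for i = 0, 1, …:
  i=0: 177   i=1: 2543   i=2: 364   i=3: 1145
  i=4: 966   i=5: 2510   i=6: 449   i=7: 2009
  i=8: 240   i=9: 1631     …   i=31: 1287
  i=32: 2183
Match at i=32, j=7: k = 32·38 + 7 = 1223.

1223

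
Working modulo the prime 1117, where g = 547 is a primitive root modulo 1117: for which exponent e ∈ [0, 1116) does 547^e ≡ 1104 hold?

Baby-step giant-step with m = ceil(sqrt(1116)) = 34.
Baby table (547^j mod 1117 for j=0..33):
  0:1  1:547  2:970  3:15  4:386  5:29  6:225  7:205
  8:435  9:24  10:841  11:940  12:360  13:328  14:696  15:932
  16:452  17:387  18:576  19:78  20:220  21:821  22:53  23:1066
  24:28  25:795  26:352  27:420  28:755  29:812  30:715  31:155
  32:1010  33:672
Giant step factor: 547^(-34) ≡ 491 (mod 1117).
Scan 1104·491^i mod 1117 for i = 0, 1, …:
  i=0: 1104   i=1: 319   i=2: 249   i=3: 506
  i=4: 472   i=5: 533   i=6: 325   i=7: 961
  i=8: 477   i=9: 754     …   i=30: 490
  i=31: 435
Match at i=31, j=8: e = 31·34 + 8 = 1062.

1062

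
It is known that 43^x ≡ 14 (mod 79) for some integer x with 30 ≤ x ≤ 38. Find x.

33

Compute 43^30 mod 79 = 10, then multiply by 43 repeatedly:
  43^30=10  43^31=35  43^32=4  43^33=14
Found 14 at exponent 33.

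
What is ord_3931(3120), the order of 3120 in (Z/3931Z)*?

The order of 3120 must divide p − 1 = 3930 = 2 · 3 · 5 · 131.
Divisors: 1, 2, 3, 5, 6, 10, 15, 30, 131, 262, 393, 655, 786, 1310, 1965, 3930.
Check each in increasing order: 3120^1 ≡ 3120;  3120^2 ≡ 1244;  3120^3 ≡ 1383;  3120^5 ≡ 2605;  3120^6 ≡ 2223;  3120^10 ≡ 1119;  3120^15 ≡ 2124;  3120^30 ≡ 2519;  3120^131 ≡ 981;  3120^262 ≡ 3197;  3120^393 ≡ 3250;  3120^655 ≡ 617;  3120^786 ≡ 3834;  3120^1310 ≡ 3313;  3120^1965 ≡ 1.
Smallest exponent giving 1 is 1965.

1965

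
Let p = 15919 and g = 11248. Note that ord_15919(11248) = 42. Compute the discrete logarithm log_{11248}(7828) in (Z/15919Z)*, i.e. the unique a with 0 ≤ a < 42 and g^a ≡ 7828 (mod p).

15

Baby-step giant-step with m = ceil(sqrt(42)) = 7.
Baby table (11248^j mod 15919 for j=0..6):
  0:1  1:11248  2:9211  3:4476  4:10170  5:14145  6:8474
Giant step factor: 11248^(-7) ≡ 7421 (mod 15919).
Scan 7828·7421^i mod 15919 for i = 0, 1, …:
  i=0: 7828   i=1: 3157   i=2: 11248
Match at i=2, j=1: a = 2·7 + 1 = 15.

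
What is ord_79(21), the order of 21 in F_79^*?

13

The order of 21 must divide p − 1 = 78 = 2 · 3 · 13.
Divisors: 1, 2, 3, 6, 13, 26, 39, 78.
Check each in increasing order: 21^1 ≡ 21;  21^2 ≡ 46;  21^3 ≡ 18;  21^6 ≡ 8;  21^13 ≡ 1.
Smallest exponent giving 1 is 13.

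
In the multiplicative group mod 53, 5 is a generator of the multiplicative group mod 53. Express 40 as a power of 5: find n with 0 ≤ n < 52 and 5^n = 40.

Baby-step giant-step with m = ceil(sqrt(52)) = 8.
Baby table (5^j mod 53 for j=0..7):
  0:1  1:5  2:25  3:19  4:42  5:51  6:43  7:3
Giant step factor: 5^(-8) ≡ 46 (mod 53).
Scan 40·46^i mod 53 for i = 0, 1, …:
  i=0: 40   i=1: 38   i=2: 52   i=3: 7
  i=4: 4   i=5: 25
Match at i=5, j=2: n = 5·8 + 2 = 42.

42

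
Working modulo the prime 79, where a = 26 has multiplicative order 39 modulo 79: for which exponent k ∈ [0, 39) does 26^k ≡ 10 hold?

12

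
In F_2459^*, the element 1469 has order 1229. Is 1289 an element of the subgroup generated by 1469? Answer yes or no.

1289 ∈ ⟨1469⟩ iff 1289^1229 ≡ 1 (mod 2459), since |⟨1469⟩| = 1229.
1289^1229 mod 2459 = 2458.
Since 2458 ≠ 1, 1289 does not lie in the subgroup.

no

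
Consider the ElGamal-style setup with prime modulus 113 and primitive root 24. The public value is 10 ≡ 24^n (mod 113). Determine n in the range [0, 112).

Baby-step giant-step with m = ceil(sqrt(112)) = 11.
Baby table (24^j mod 113 for j=0..10):
  0:1  1:24  2:11  3:38  4:8  5:79  6:88  7:78
  8:64  9:67  10:26
Giant step factor: 24^(-11) ≡ 23 (mod 113).
Scan 10·23^i mod 113 for i = 0, 1, …:
  i=0: 10   i=1: 4   i=2: 92   i=3: 82
  i=4: 78
Match at i=4, j=7: n = 4·11 + 7 = 51.

51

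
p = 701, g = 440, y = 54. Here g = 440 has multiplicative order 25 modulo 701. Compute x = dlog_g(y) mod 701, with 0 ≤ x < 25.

17

Successive powers of 440 modulo 701:
  440^0=1  440^1=440  440^2=124  440^3=583  440^4=655  440^5=89
  440^6=605  440^7=521  440^8=13  440^9=112  440^10=210  440^11=569
  440^12=103  440^13=456  440^14=154  440^15=464  440^16=169  440^17=54
So 440^17 ≡ 54 (mod 701), giving x = 17.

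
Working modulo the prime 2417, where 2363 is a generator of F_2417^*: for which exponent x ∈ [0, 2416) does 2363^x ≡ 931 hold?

2318

Baby-step giant-step with m = ceil(sqrt(2416)) = 50.
Baby table (2363^j mod 2417 for j=0..49):
  0:1  1:2363  2:499  3:2058  4:50  5:2134  6:780  7:1386
  8:83  9:352  10:328  11:1624  12:1733  13:681  14:1898  15:1439
  16:2055  17:212  18:637  19:1857  20:1236  21:932  22:429  23:1004
  24:1375  25:677  26:2114  27:1860  28:1074  29:12  30:1769  31:1154
  32:526  33:600  34:1438  35:2109  36:2130  37:996  38:1807  39:1519
  40:152  41:1460  42:921  43:1023  44:349  45:490  46:127  47:393
  48:531  49:330
Giant step factor: 2363^(-50) ≡ 1293 (mod 2417).
Scan 931·1293^i mod 2417 for i = 0, 1, …:
  i=0: 931   i=1: 117   i=2: 1427   i=3: 940
  i=4: 2086   i=5: 2243   i=6: 2216   i=7: 1143
  i=8: 1112   i=9: 2118     …   i=45: 1309
  i=46: 637
Match at i=46, j=18: x = 46·50 + 18 = 2318.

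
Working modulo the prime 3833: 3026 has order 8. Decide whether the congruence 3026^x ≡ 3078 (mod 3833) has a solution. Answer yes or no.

3078 ∈ ⟨3026⟩ iff 3078^8 ≡ 1 (mod 3833), since |⟨3026⟩| = 8.
3078^8 mod 3833 = 3648.
Since 3648 ≠ 1, 3078 does not lie in the subgroup.

no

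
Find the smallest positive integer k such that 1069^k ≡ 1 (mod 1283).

641

The order of 1069 must divide p − 1 = 1282 = 2 · 641.
Divisors: 1, 2, 641, 1282.
Check each in increasing order: 1069^1 ≡ 1069;  1069^2 ≡ 891;  1069^641 ≡ 1.
Smallest exponent giving 1 is 641.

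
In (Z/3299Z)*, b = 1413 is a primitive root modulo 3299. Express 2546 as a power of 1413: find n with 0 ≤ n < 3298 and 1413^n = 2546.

786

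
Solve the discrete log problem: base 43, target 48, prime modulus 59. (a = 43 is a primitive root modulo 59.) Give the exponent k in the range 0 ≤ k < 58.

28

Successive powers of 43 modulo 59:
  43^0=1  43^1=43  43^2=20  43^3=34  43^4=46  43^5=31
  43^6=35  43^7=30  43^8=51  43^9=10  43^10=17  43^11=23
  43^12=45  43^13=47  43^14=15  43^15=55  43^16=5  43^17=38
  43^18=41  43^19=52  43^20=53  43^21=37  43^22=57  43^23=32
  43^24=19  43^25=50  43^26=26  43^27=56  43^28=48
So 43^28 ≡ 48 (mod 59), giving k = 28.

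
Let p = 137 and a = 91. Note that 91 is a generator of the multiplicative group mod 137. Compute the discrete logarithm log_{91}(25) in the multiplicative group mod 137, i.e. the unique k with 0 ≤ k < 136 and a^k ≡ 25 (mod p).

122

Baby-step giant-step with m = ceil(sqrt(136)) = 12.
Baby table (91^j mod 137 for j=0..11):
  0:1  1:91  2:61  3:71  4:22  5:84  6:109  7:55
  8:73  9:67  10:69  11:114
Giant step factor: 91^(-12) ≡ 18 (mod 137).
Scan 25·18^i mod 137 for i = 0, 1, …:
  i=0: 25   i=1: 39   i=2: 17   i=3: 32
  i=4: 28   i=5: 93   i=6: 30   i=7: 129
  i=8: 130   i=9: 11   i=10: 61
Match at i=10, j=2: k = 10·12 + 2 = 122.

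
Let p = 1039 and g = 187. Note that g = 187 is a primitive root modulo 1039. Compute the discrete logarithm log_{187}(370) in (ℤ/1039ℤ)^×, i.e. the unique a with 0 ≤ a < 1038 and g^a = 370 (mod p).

Baby-step giant-step with m = ceil(sqrt(1038)) = 33.
Baby table (187^j mod 1039 for j=0..32):
  0:1  1:187  2:682  3:776  4:691  5:381  6:595  7:92
  8:580  9:404  10:740  11:193  12:765  13:712  14:152  15:371
  16:803  17:545  18:93  19:767  20:47  21:477  22:884  23:107
  24:268  25:244  26:951  27:168  28:246  29:286  30:493  31:759
  32:629
Giant step factor: 187^(-33) ≡ 659 (mod 1039).
Scan 370·659^i mod 1039 for i = 0, 1, …:
  i=0: 370   i=1: 704   i=2: 542   i=3: 801
  i=4: 47
Match at i=4, j=20: a = 4·33 + 20 = 152.

152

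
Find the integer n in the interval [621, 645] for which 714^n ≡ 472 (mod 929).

Compute 714^621 mod 929 = 713, then multiply by 714 repeatedly:
  714^621=713  714^622=919  714^623=292  714^624=392  714^625=259
  714^626=55  714^627=252  714^628=631  714^629=898  714^630=162
  714^631=472
Found 472 at exponent 631.

631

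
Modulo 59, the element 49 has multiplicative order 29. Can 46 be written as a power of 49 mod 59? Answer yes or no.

yes

46 ∈ ⟨49⟩ iff 46^29 ≡ 1 (mod 59), since |⟨49⟩| = 29.
46^29 mod 59 = 1.
Since 1 = 1, 46 lies in the subgroup.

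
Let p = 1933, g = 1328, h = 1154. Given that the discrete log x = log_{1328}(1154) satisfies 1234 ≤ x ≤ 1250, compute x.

Compute 1328^1234 mod 1933 = 480, then multiply by 1328 repeatedly:
  1328^1234=480  1328^1235=1483  1328^1236=1630  1328^1237=1613  1328^1238=300
  1328^1239=202  1328^1240=1502  1328^1241=1733  1328^1242=1154
Found 1154 at exponent 1242.

1242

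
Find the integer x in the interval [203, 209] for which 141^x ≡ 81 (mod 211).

206

Compute 141^203 mod 211 = 77, then multiply by 141 repeatedly:
  141^203=77  141^204=96  141^205=32  141^206=81
Found 81 at exponent 206.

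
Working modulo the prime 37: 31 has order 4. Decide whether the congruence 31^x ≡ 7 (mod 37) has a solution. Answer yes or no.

no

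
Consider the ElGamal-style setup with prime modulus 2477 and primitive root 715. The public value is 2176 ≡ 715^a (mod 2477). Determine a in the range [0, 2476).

612

Baby-step giant-step with m = ceil(sqrt(2476)) = 50.
Baby table (715^j mod 2477 for j=0..49):
  0:1  1:715  2:963  3:2416  4:971  5:705  6:1244  7:217
  8:1581  9:903  10:1625  11:162  12:1888  13:2432  14:26  15:1251
  16:268  17:891  18:476  19:991  20:143  21:688  22:1474  23:1185
  24:141  25:1735  26:2025  27:1307  28:676  29:325  30:2014  31:873
  32:2468  33:996  34:1241  35:549  36:1169  37:1086  38:1189  39:524
  40:633  41:1781  42:237  43:1019  44:347  45:405  46:2243  47:1126
  48:65  49:1889
Giant step factor: 715^(-50) ≡ 2355 (mod 2477).
Scan 2176·2355^i mod 2477 for i = 0, 1, …:
  i=0: 2176   i=1: 2044   i=2: 809   i=3: 382
  i=4: 459   i=5: 973   i=6: 190   i=7: 1590
  i=8: 1703   i=9: 302   i=10: 311   i=11: 1690
  i=12: 1888
Match at i=12, j=12: a = 12·50 + 12 = 612.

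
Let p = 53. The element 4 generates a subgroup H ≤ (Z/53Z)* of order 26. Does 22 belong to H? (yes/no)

22 ∈ ⟨4⟩ iff 22^26 ≡ 1 (mod 53), since |⟨4⟩| = 26.
22^26 mod 53 = 52.
Since 52 ≠ 1, 22 does not lie in the subgroup.

no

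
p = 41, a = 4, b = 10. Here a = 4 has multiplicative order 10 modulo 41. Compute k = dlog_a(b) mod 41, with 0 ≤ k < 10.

4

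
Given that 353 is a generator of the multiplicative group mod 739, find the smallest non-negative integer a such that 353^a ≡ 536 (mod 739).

715

Baby-step giant-step with m = ceil(sqrt(738)) = 28.
Baby table (353^j mod 739 for j=0..27):
  0:1  1:353  2:457  3:219  4:451  5:318  6:665  7:482
  8:176  9:52  10:620  11:116  12:303  13:543  14:278  15:586
  16:677  17:284  18:487  19:463  20:120  21:237  22:154  23:415
  24:173  25:471  26:727  27:198
Giant step factor: 353^(-28) ≡ 499 (mod 739).
Scan 536·499^i mod 739 for i = 0, 1, …:
  i=0: 536   i=1: 685   i=2: 397   i=3: 51
  i=4: 323   i=5: 75   i=6: 475   i=7: 545
  i=8: 3   i=9: 19     …   i=24: 287
  i=25: 586
Match at i=25, j=15: a = 25·28 + 15 = 715.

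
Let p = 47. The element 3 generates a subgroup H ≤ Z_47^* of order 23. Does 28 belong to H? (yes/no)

yes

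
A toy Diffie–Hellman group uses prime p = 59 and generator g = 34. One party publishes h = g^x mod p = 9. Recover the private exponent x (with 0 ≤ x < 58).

Baby-step giant-step with m = ceil(sqrt(58)) = 8.
Baby table (34^j mod 59 for j=0..7):
  0:1  1:34  2:35  3:10  4:45  5:55  6:41  7:37
Giant step factor: 34^(-8) ≡ 28 (mod 59).
Scan 9·28^i mod 59 for i = 0, 1, …:
  i=0: 9   i=1: 16   i=2: 35
Match at i=2, j=2: x = 2·8 + 2 = 18.

18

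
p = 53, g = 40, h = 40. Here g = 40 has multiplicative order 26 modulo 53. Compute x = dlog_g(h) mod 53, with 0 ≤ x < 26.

1

Successive powers of 40 modulo 53:
  40^0=1  40^1=40
So 40^1 ≡ 40 (mod 53), giving x = 1.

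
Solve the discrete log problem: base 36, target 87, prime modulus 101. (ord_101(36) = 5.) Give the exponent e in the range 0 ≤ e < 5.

4

Successive powers of 36 modulo 101:
  36^0=1  36^1=36  36^2=84  36^3=95  36^4=87
So 36^4 ≡ 87 (mod 101), giving e = 4.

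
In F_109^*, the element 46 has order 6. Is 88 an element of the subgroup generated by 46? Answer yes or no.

no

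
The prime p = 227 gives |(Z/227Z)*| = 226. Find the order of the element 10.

The order of 10 must divide p − 1 = 226 = 2 · 113.
Divisors: 1, 2, 113, 226.
Check each in increasing order: 10^1 ≡ 10;  10^2 ≡ 100;  10^113 ≡ 1.
Smallest exponent giving 1 is 113.

113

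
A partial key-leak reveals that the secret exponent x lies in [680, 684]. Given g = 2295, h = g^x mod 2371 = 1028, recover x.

680

Compute 2295^680 mod 2371 = 1028, then multiply by 2295 repeatedly:
  2295^680=1028
Found 1028 at exponent 680.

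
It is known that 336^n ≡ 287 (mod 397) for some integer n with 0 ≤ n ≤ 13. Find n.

6

Compute 336^0 mod 397 = 1, then multiply by 336 repeatedly:
  336^0=1  336^1=336  336^2=148  336^3=103  336^4=69
  336^5=158  336^6=287
Found 287 at exponent 6.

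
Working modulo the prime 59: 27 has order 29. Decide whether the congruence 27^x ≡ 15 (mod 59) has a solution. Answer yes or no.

yes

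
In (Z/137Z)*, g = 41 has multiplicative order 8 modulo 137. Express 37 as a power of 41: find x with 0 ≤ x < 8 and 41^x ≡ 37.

2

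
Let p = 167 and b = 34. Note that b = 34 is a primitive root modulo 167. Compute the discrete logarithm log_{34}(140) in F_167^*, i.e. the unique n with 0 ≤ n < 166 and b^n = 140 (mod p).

161

Baby-step giant-step with m = ceil(sqrt(166)) = 13.
Baby table (34^j mod 167 for j=0..12):
  0:1  1:34  2:154  3:59  4:2  5:68  6:141  7:118
  8:4  9:136  10:115  11:69  12:8
Giant step factor: 34^(-13) ≡ 35 (mod 167).
Scan 140·35^i mod 167 for i = 0, 1, …:
  i=0: 140   i=1: 57   i=2: 158   i=3: 19
  i=4: 164   i=5: 62   i=6: 166   i=7: 132
  i=8: 111   i=9: 44   i=10: 37   i=11: 126
  i=12: 68
Match at i=12, j=5: n = 12·13 + 5 = 161.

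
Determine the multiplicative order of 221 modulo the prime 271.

270

The order of 221 must divide p − 1 = 270 = 2 · 3^3 · 5.
Divisors: 1, 2, 3, 5, 6, 9, 10, 15, 18, 27, 30, 45, 54, 90, 135, 270.
Check each in increasing order: 221^1 ≡ 221;  221^2 ≡ 61;  221^3 ≡ 202;  221^5 ≡ 127;  221^6 ≡ 154;  221^9 ≡ 214;  221^10 ≡ 140;  221^15 ≡ 165;  221^18 ≡ 268;  221^27 ≡ 171;  221^30 ≡ 125;  221^45 ≡ 29;  221^54 ≡ 244;  221^90 ≡ 28;  221^135 ≡ 270;  221^270 ≡ 1.
Smallest exponent giving 1 is 270.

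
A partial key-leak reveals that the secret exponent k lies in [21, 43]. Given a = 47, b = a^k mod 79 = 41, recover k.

33

Compute 47^21 mod 79 = 33, then multiply by 47 repeatedly:
  47^21=33  47^22=50  47^23=59  47^24=8  47^25=60
  47^26=55  47^27=57  47^28=72  47^29=66  47^30=21
  47^31=39  47^32=16  47^33=41
Found 41 at exponent 33.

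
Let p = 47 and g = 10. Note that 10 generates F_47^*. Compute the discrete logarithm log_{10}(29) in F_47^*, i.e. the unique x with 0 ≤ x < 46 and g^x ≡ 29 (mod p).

Baby-step giant-step with m = ceil(sqrt(46)) = 7.
Baby table (10^j mod 47 for j=0..6):
  0:1  1:10  2:6  3:13  4:36  5:31  6:28
Giant step factor: 10^(-7) ≡ 23 (mod 47).
Scan 29·23^i mod 47 for i = 0, 1, …:
  i=0: 29   i=1: 9   i=2: 19   i=3: 14
  i=4: 40   i=5: 27   i=6: 10
Match at i=6, j=1: x = 6·7 + 1 = 43.

43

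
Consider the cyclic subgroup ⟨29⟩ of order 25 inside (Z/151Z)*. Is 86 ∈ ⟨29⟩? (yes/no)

yes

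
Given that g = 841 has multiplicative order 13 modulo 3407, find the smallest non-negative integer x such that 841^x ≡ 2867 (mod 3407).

8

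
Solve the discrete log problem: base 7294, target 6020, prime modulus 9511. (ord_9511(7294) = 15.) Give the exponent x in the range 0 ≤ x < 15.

Successive powers of 7294 modulo 9511:
  7294^0=1  7294^1=7294  7294^2=7413  7294^3=387  7294^4=7522  7294^5=6020
So 7294^5 ≡ 6020 (mod 9511), giving x = 5.

5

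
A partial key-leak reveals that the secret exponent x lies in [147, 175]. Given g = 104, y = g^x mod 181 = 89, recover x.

155

Compute 104^147 mod 181 = 141, then multiply by 104 repeatedly:
  104^147=141  104^148=3  104^149=131  104^150=49  104^151=28
  104^152=16  104^153=35  104^154=20  104^155=89
Found 89 at exponent 155.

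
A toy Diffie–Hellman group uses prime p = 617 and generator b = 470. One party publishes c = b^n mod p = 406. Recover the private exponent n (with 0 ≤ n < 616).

Baby-step giant-step with m = ceil(sqrt(616)) = 25.
Baby table (470^j mod 617 for j=0..24):
  0:1  1:470  2:14  3:410  4:196  5:187  6:276  7:150
  8:162  9:249  10:417  11:401  12:285  13:61  14:288  15:237
  16:330  17:233  18:301  19:177  20:512  21:10  22:381  23:140
  24:398
Giant step factor: 470^(-25) ≡ 317 (mod 617).
Scan 406·317^i mod 617 for i = 0, 1, …:
  i=0: 406   i=1: 366   i=2: 26   i=3: 221
  i=4: 336   i=5: 388   i=6: 213   i=7: 268
  i=8: 427   i=9: 236     …   i=21: 22
  i=22: 187
Match at i=22, j=5: n = 22·25 + 5 = 555.

555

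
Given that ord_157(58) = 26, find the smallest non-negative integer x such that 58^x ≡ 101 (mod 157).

18

Successive powers of 58 modulo 157:
  58^0=1  58^1=58  58^2=67  58^3=118  58^4=93  58^5=56
  58^6=108  58^7=141  58^8=14  58^9=27  58^10=153  58^11=82
  58^12=46  58^13=156  58^14=99  58^15=90  58^16=39  58^17=64
  58^18=101
So 58^18 ≡ 101 (mod 157), giving x = 18.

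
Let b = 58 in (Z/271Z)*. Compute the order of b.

270

The order of 58 must divide p − 1 = 270 = 2 · 3^3 · 5.
Divisors: 1, 2, 3, 5, 6, 9, 10, 15, 18, 27, 30, 45, 54, 90, 135, 270.
Check each in increasing order: 58^1 ≡ 58;  58^2 ≡ 112;  58^3 ≡ 263;  58^5 ≡ 188;  58^6 ≡ 64;  58^9 ≡ 30;  58^10 ≡ 114;  58^15 ≡ 23;  58^18 ≡ 87;  58^27 ≡ 171;  58^30 ≡ 258;  58^45 ≡ 243;  58^54 ≡ 244;  58^90 ≡ 242;  58^135 ≡ 270;  58^270 ≡ 1.
Smallest exponent giving 1 is 270.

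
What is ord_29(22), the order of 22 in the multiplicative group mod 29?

14

The order of 22 must divide p − 1 = 28 = 2^2 · 7.
Divisors: 1, 2, 4, 7, 14, 28.
Check each in increasing order: 22^1 ≡ 22;  22^2 ≡ 20;  22^4 ≡ 23;  22^7 ≡ 28;  22^14 ≡ 1.
Smallest exponent giving 1 is 14.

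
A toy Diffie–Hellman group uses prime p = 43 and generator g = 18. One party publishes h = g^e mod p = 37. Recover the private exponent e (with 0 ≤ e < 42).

Baby-step giant-step with m = ceil(sqrt(42)) = 7.
Baby table (18^j mod 43 for j=0..6):
  0:1  1:18  2:23  3:27  4:13  5:19  6:41
Giant step factor: 18^(-7) ≡ 37 (mod 43).
Scan 37·37^i mod 43 for i = 0, 1, …:
  i=0: 37   i=1: 36   i=2: 42   i=3: 6
  i=4: 7   i=5: 1
Match at i=5, j=0: e = 5·7 + 0 = 35.

35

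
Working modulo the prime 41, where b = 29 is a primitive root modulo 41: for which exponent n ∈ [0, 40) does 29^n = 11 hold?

29

Successive powers of 29 modulo 41:
  29^0=1  29^1=29  29^2=21  29^3=35  29^4=31  29^5=38
  29^6=36  29^7=19  29^8=18  29^9=30  29^10=9  29^11=15
  29^12=25  29^13=28  29^14=33  29^15=14  29^16=37  29^17=7
  29^18=39  29^19=24  29^20=40  29^21=12  29^22=20  29^23=6
  29^24=10  29^25=3  29^26=5  29^27=22  29^28=23  29^29=11
So 29^29 ≡ 11 (mod 41), giving n = 29.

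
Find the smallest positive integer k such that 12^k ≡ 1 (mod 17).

The order of 12 must divide p − 1 = 16 = 2^4.
Divisors: 1, 2, 4, 8, 16.
Check each in increasing order: 12^1 ≡ 12;  12^2 ≡ 8;  12^4 ≡ 13;  12^8 ≡ 16;  12^16 ≡ 1.
Smallest exponent giving 1 is 16.

16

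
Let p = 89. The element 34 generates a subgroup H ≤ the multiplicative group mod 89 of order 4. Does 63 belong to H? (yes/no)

no

⟨34⟩ has order 4; its elements mod 89 are {1, 34, 55, 88}.
63 is not in this set.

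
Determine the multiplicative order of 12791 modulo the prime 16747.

The order of 12791 must divide p − 1 = 16746 = 2 · 3 · 2791.
Divisors: 1, 2, 3, 6, 2791, 5582, 8373, 16746.
Check each in increasing order: 12791^1 ≡ 12791;  12791^2 ≡ 8238;  12791^3 ≡ 134;  12791^6 ≡ 1209;  12791^2791 ≡ 1.
Smallest exponent giving 1 is 2791.

2791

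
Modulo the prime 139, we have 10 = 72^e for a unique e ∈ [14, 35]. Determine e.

27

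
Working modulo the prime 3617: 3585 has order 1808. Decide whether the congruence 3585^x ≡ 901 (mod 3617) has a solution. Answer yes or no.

901 ∈ ⟨3585⟩ iff 901^1808 ≡ 1 (mod 3617), since |⟨3585⟩| = 1808.
901^1808 mod 3617 = 1.
Since 1 = 1, 901 lies in the subgroup.

yes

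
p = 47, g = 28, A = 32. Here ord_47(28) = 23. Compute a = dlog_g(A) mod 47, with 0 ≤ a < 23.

Successive powers of 28 modulo 47:
  28^0=1  28^1=28  28^2=32
So 28^2 ≡ 32 (mod 47), giving a = 2.

2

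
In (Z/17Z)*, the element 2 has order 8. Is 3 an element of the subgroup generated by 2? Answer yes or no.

⟨2⟩ has order 8; its elements mod 17 are {1, 2, 4, 8, 9, 13, 15, 16}.
3 is not in this set.

no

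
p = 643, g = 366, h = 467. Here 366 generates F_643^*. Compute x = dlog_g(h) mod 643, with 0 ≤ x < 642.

304

Baby-step giant-step with m = ceil(sqrt(642)) = 26.
Baby table (366^j mod 643 for j=0..25):
  0:1  1:366  2:212  3:432  4:577  5:278  6:154  7:423
  8:498  9:299  10:124  11:374  12:568  13:199  14:175  15:393
  16:449  17:369  18:24  19:425  20:587  21:80  22:345  23:242
  24:481  25:507
Giant step factor: 366^(-26) ≡ 478 (mod 643).
Scan 467·478^i mod 643 for i = 0, 1, …:
  i=0: 467   i=1: 105   i=2: 36   i=3: 490
  i=4: 168   i=5: 572   i=6: 141   i=7: 526
  i=8: 15   i=9: 97   i=10: 70   i=11: 24
Match at i=11, j=18: x = 11·26 + 18 = 304.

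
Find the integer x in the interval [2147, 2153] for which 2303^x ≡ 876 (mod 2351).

2151

Compute 2303^2147 mod 2351 = 1219, then multiply by 2303 repeatedly:
  2303^2147=1219  2303^2148=263  2303^2149=1482  2303^2150=1745  2303^2151=876
Found 876 at exponent 2151.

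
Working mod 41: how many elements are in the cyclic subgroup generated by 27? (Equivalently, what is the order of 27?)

8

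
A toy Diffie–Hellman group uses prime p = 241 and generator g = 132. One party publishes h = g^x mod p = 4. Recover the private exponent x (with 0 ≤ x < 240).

100

Baby-step giant-step with m = ceil(sqrt(240)) = 16.
Baby table (132^j mod 241 for j=0..15):
  0:1  1:132  2:72  3:105  4:123  5:89  6:180  7:142
  8:187  9:102  10:209  11:114  12:106  13:14  14:161  15:44
Giant step factor: 132^(-16) ≡ 231 (mod 241).
Scan 4·231^i mod 241 for i = 0, 1, …:
  i=0: 4   i=1: 201   i=2: 159   i=3: 97
  i=4: 235   i=5: 60   i=6: 123
Match at i=6, j=4: x = 6·16 + 4 = 100.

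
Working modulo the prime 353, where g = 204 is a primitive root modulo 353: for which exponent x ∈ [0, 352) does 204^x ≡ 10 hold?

253

Baby-step giant-step with m = ceil(sqrt(352)) = 19.
Baby table (204^j mod 353 for j=0..18):
  0:1  1:204  2:315  3:14  4:32  5:174  6:196  7:95
  8:318  9:273  10:271  11:216  12:292  13:264  14:200  15:205
  16:166  17:329  18:46
Giant step factor: 204^(-19) ≡ 12 (mod 353).
Scan 10·12^i mod 353 for i = 0, 1, …:
  i=0: 10   i=1: 120   i=2: 28   i=3: 336
  i=4: 149   i=5: 23   i=6: 276   i=7: 135
  i=8: 208   i=9: 25   i=10: 300   i=11: 70
  i=12: 134   i=13: 196
Match at i=13, j=6: x = 13·19 + 6 = 253.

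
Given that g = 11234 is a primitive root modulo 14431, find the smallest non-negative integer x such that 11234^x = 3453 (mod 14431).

1660

Baby-step giant-step with m = ceil(sqrt(14430)) = 121.
Baby table (11234^j mod 14431 for j=0..120):
  0:1  1:11234  2:3661  3:13755  4:10953  5:7296  6:9615  7:13306
  8:3306  9:8641  10:10088  11:1949  12:3239  13:6375  14:10128  15:3948
  16:5369  17:8197  18:887  19:7168  20:332  21:6490  22:3248  23:6464
  24:14215  25:12295  26:2929  27:1706  28:836  29:11474  30:1224  31:12104
  32:7454  33:9574  34:73  35:11946  36:7495  37:8376  38:5864  39:13092
  40:9207  41:4461  42:10442  43:10260  44:443  45:12398  46:5551  47:3583
  48:3363  49:14015  50:2300  51:6710  52:7027  53:3748  54:9805  55:11978
  56:6208  57:10080  58:13094  59:2813  60:11783  61:9090  62:3304  63:604
  64:2766  65:3301  66:10195  67:6214  68:5329  69:6198  70:13188  71:5346
  72:9573  73:3270  74:8285  75:8171  76:11854  77:12999  78:3477  79:10332
  80:1155  81:1801  82:172  83:12925  84:9159  85:13607  86:7886  87:13846
  88:8646  89:8534  90:5823  91:14290  92:3416  93:3315  94:8730  95:14175
  96:10296  97:799  98:14315  99:10077  100:8254  101:6261  102:13811  103:5093
  104:10278  105:621  106:6141  107:7814  108:13134  109:4812  110:13913  111:10912
  112:8494  113:3824  114:12160  115:1594  116:12556  117:5510  118:4781  119:12003
  120:12869
Giant step factor: 11234^(-121) ≡ 8369 (mod 14431).
Scan 3453·8369^i mod 14431 for i = 0, 1, …:
  i=0: 3453   i=1: 7295   i=2: 8725   i=3: 13096
  i=4: 11410   i=5: 363   i=6: 7437   i=7: 13781
  i=8: 637   i=9: 6014   i=10: 10269   i=11: 4656
  i=12: 2364   i=13: 13846
Match at i=13, j=87: x = 13·121 + 87 = 1660.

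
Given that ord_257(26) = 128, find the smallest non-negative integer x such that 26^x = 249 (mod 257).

40

Baby-step giant-step with m = ceil(sqrt(128)) = 12.
Baby table (26^j mod 257 for j=0..11):
  0:1  1:26  2:162  3:100  4:30  5:9  6:234  7:173
  8:129  9:13  10:81  11:50
Giant step factor: 26^(-12) ≡ 120 (mod 257).
Scan 249·120^i mod 257 for i = 0, 1, …:
  i=0: 249   i=1: 68   i=2: 193   i=3: 30
Match at i=3, j=4: x = 3·12 + 4 = 40.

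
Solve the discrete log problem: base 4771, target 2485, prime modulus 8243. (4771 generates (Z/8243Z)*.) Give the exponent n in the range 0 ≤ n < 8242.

Baby-step giant-step with m = ceil(sqrt(8242)) = 91.
Baby table (4771^j mod 8243 for j=0..90):
  0:1  1:4771  2:3518  3:1630  4:3581  5:5455  6:2654  7:986
  8:5696  9:6688  10:8038  11:2862  12:4194  13:3813  14:7765  15:2773
  16:8211  17:3945  18:2826  19:5541  20:810  21:6786  22:5745  23:1420
  24:7317  25:302  26:6560  27:7332  28:5923  29:1629  30:7053  31:1937
  32:1024  33:5648  34:241  35:4034  36:7052  37:5409  38:5749  39:4018
  40:4903  41:6822  42:4398  43:4423  44:53  45:5573  46:5108  47:3960
  48:204  49:610  50:531  51:2800  52:5140  53:15  54:5621  55:3312
  56:7964  57:4257  58:7638  59:6838  60:6547  61:3010  62:1404  63:5168
  64:1715  65:5209  66:7737  67:1073  68:380  69:7763  70:1474  71:1175
  72:685  73:3907  74:2874  75:3745  76:4814  77:2596  78:4530  79:7727
  80:2821  81:6415  82:7949  83:6879  84:4326  85:7117  86:2290  87:3615
  88:2809  89:6864  90:6948
Giant step factor: 4771^(-91) ≡ 2357 (mod 8243).
Scan 2485·2357^i mod 8243 for i = 0, 1, …:
  i=0: 2485   i=1: 4615   i=2: 5038   i=3: 4646
  i=4: 3918   i=5: 2566   i=6: 5943   i=7: 2794
  i=8: 7544   i=9: 1057     …   i=28: 1139
  i=29: 5648
Match at i=29, j=33: n = 29·91 + 33 = 2672.

2672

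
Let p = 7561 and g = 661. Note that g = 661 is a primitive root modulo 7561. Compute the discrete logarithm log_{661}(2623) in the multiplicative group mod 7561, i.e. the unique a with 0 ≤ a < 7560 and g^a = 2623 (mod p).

1556

Baby-step giant-step with m = ceil(sqrt(7560)) = 87.
Baby table (661^j mod 7561 for j=0..86):
  0:1  1:661  2:5944  3:4825  4:6144  5:927  6:306  7:5680
  8:4224  9:2055  10:4936  11:3905  12:2904  13:6611  14:7174  15:1267
  16:5777  17:292  18:3987  19:4179  20:2554  21:2091  22:6049  23:6181
  24:2701  25:965  26:2741  27:4722  28:6110  29:1136  30:2357  31:411
  32:7036  33:781  34:2093  35:7371  36:2947  37:4790  38:5692  39:4595
  40:5334  41:2348  42:2023  43:6467  44:2722  45:7285  46:6589  47:193
  48:6597  49:5481  50:1222  51:6276  52:5008  53:6131  54:7456  55:6205
  56:3443  57:7523  58:5126  59:958  60:5675  61:919  62:2579  63:3494
  64:3429  65:5830  66:5081  67:1457  68:2830  69:3063  70:5856  71:7145
  72:4781  73:7304  74:4026  75:7275  76:7540  77:1241  78:3713  79:4529
  80:7074  81:3216  82:1135  83:1696  84:2028  85:2211  86:2198
Giant step factor: 661^(-87) ≡ 4831 (mod 7561).
Scan 2623·4831^i mod 7561 for i = 0, 1, …:
  i=0: 2623   i=1: 7038   i=2: 6322   i=3: 2703
  i=4: 346   i=5: 545   i=6: 1667   i=7: 812
  i=8: 6174   i=9: 6010     …   i=16: 2855
  i=17: 1241
Match at i=17, j=77: a = 17·87 + 77 = 1556.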